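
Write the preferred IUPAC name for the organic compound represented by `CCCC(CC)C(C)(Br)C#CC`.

4-bromo-5-ethyl-4-methyloct-2-yne

The longest chain bearing the multiple bond is 8 carbons long (octane).
A C≡C triple bond in the chain gives the infix -yne-.
Number the chain so that numbering from this end puts the triple bond at C-2 rather than C-6.
This places the triple bond between C-2 and C-3; a bromo group at C-4; an ethyl group at C-5; a methyl group at C-4.
The substituents are ordered alphabetically, ignoring any di-/tri- multipliers.
Assembling the pieces gives 4-bromo-5-ethyl-4-methyloct-2-yne.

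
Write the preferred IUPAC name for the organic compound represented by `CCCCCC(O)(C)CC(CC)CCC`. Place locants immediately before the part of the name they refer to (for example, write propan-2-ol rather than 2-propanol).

The longest carbon chain that includes the –OH group has 11 carbons, so the parent hydride is undecane.
The highest-priority functional group is an alcohol (–OH), so the name ends in -ol.
The numbering direction is chosen so that the substituent locant set {4,6} is lower than {6,8} at the first point of difference.
This places the hydroxyl at C-6; an ethyl group at C-4; a methyl group at C-6.
The substituents are ordered alphabetically, ignoring any di-/tri- multipliers.
The name is 4-ethyl-6-methylundecan-6-ol.

4-ethyl-6-methylundecan-6-ol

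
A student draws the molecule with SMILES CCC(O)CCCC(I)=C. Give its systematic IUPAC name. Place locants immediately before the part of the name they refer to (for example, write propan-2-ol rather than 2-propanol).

Counting along the main chain through the –OH group and the multiple bond gives 8 carbons: the parent is octane.
The principal characteristic group is an alcohol (–OH), named with the suffix -ol.
There is one C=C double bond, indicated by the ending -ene.
Number the chain so that numbering from this end puts the hydroxyl group at C-3 rather than C-6.
That gives the hydroxyl at C-3; the double bond between C-7 and C-8; an iodo group at C-7.
The name is 7-iodooct-7-en-3-ol.

7-iodooct-7-en-3-ol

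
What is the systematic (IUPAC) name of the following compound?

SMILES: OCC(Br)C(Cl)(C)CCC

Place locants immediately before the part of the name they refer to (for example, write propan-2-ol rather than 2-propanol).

2-bromo-3-chloro-3-methylhexan-1-ol

The longest carbon chain that includes the –OH group has 6 carbons, so the parent hydride is hexane.
An alcohol (–OH) is the principal characteristic group, giving the suffix -ol.
Number the chain so that numbering from this end puts the hydroxyl group at C-1 rather than C-6.
That gives the hydroxyl at C-1; a bromo group at C-2; a chloro group at C-3; a methyl group at C-3.
The substituents are ordered alphabetically, ignoring any di-/tri- multipliers.
Assembling the pieces gives 2-bromo-3-chloro-3-methylhexan-1-ol.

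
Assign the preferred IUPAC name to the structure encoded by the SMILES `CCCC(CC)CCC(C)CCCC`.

The longest carbon chain is 11 atoms: the parent is undecane.
Choose the numbering such that the substituent locant set {4,7} is lower than {5,8} at the first point of difference.
That gives an ethyl group at C-4; a methyl group at C-7.
The substituents are ordered alphabetically, ignoring any di-/tri- multipliers.
Putting it together: 4-ethyl-7-methylundecane.

4-ethyl-7-methylundecane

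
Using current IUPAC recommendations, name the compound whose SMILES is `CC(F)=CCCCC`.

2-fluorohept-2-ene

Counting along the main chain through the multiple bond gives 7 carbons: the parent is heptane.
The chain contains a C=C double bond, so the unsaturation ending is -ene.
Number the chain so that numbering from this end puts the double bond at C-2 rather than C-5.
That gives the double bond between C-2 and C-3; a fluoro group at C-2.
Putting it together: 2-fluorohept-2-ene.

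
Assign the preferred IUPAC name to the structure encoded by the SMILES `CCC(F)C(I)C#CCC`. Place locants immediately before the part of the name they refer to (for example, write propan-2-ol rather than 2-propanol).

6-fluoro-5-iodooct-3-yne

The longest carbon chain that includes the multiple bond has 8 carbons, so the parent hydride is octane.
The chain contains a C≡C triple bond, so the unsaturation ending is -yne.
The numbering direction is chosen so that numbering from this end puts the triple bond at C-3 rather than C-5.
This places the triple bond between C-3 and C-4; a fluoro group at C-6; an iodo group at C-5.
The substituents are ordered alphabetically, ignoring any di-/tri- multipliers.
The name is 6-fluoro-5-iodooct-3-yne.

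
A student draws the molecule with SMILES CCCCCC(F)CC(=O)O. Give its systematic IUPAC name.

The longest chain bearing the –COOH group is 8 carbons long (octane).
The highest-priority functional group is a carboxylic acid (terminal –COOH), so the name ends in -oic acid.
The numbering direction is chosen so that the carboxylic acid carbon is C-1 by definition.
With this numbering: a fluoro group at C-3.
Putting it together: 3-fluorooctanoic acid.

3-fluorooctanoic acid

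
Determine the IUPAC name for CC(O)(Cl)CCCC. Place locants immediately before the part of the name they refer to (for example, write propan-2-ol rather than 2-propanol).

The longest chain bearing the –OH group is 6 carbons long (hexane).
The principal characteristic group is an alcohol (–OH), named with the suffix -ol.
Choose the numbering such that numbering from this end puts the hydroxyl group at C-2 rather than C-5.
That gives the hydroxyl at C-2; a chloro group at C-2.
The name is 2-chlorohexan-2-ol.

2-chlorohexan-2-ol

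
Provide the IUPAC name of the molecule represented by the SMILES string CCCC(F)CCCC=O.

5-fluorooctanal

The longest carbon chain that includes the –CHO group has 8 carbons, so the parent hydride is octane.
The highest-priority functional group is an aldehyde (terminal –CHO), so the name ends in -al.
Number the chain so that the aldehyde carbon is C-1 by definition.
With this numbering: a fluoro group at C-5.
Assembling the pieces gives 5-fluorooctanal.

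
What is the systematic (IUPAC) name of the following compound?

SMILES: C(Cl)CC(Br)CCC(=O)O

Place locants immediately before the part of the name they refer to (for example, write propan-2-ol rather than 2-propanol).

4-bromo-6-chlorohexanoic acid

The longest chain bearing the –COOH group is 6 carbons long (hexane).
The principal characteristic group is a carboxylic acid (terminal –COOH), named with the suffix -oic acid.
Choose the numbering such that the carboxylic acid carbon is C-1 by definition.
That gives a bromo group at C-4; a chloro group at C-6.
Prefixes are listed alphabetically: bromo, chloro.
The name is 4-bromo-6-chlorohexanoic acid.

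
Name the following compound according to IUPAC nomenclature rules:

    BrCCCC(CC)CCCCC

The longest continuous carbon chain has 9 atoms, so the parent hydride is nonane.
Number the chain so that the substituent locant set {1,4} is lower than {6,9} at the first point of difference.
That gives a bromo group at C-1; an ethyl group at C-4.
The substituents are ordered alphabetically, ignoring any di-/tri- multipliers.
Putting it together: 1-bromo-4-ethylnonane.

1-bromo-4-ethylnonane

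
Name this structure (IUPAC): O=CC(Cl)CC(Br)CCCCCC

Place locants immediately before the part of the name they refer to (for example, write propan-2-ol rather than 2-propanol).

The longest carbon chain that includes the –CHO group has 10 carbons, so the parent hydride is decane.
The principal characteristic group is an aldehyde (terminal –CHO), named with the suffix -al.
Choose the numbering such that the aldehyde carbon is C-1 by definition.
This places a bromo group at C-4; a chloro group at C-2.
Prefixes are listed alphabetically: bromo, chloro.
Assembling the pieces gives 4-bromo-2-chlorodecanal.

4-bromo-2-chlorodecanal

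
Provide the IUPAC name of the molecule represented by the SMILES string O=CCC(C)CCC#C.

3-methylhept-6-ynal

Counting along the main chain through the –CHO group and the multiple bond gives 7 carbons: the parent is heptane.
An aldehyde (terminal –CHO) is the principal characteristic group, giving the suffix -al.
The chain contains a C≡C triple bond, so the unsaturation ending is -yne.
The numbering direction is chosen so that the aldehyde carbon is C-1 by definition.
That gives the triple bond between C-6 and C-7; a methyl group at C-3.
The name is 3-methylhept-6-ynal.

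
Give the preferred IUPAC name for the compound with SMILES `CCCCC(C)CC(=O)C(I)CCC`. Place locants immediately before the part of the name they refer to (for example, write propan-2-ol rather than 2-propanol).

Counting along the main chain through the carbonyl gives 11 carbons: the parent is undecane.
The highest-priority functional group is a ketone (C=O on an internal carbon), so the name ends in -one.
Choose the numbering such that numbering from this end puts the carbonyl group at C-5 rather than C-7.
This places the carbonyl at C-5; an iodo group at C-4; a methyl group at C-7.
Substituent prefixes are cited in alphabetical order (multiplying prefixes like di-/tri- are ignored for ordering).
Assembling the pieces gives 4-iodo-7-methylundecan-5-one.

4-iodo-7-methylundecan-5-one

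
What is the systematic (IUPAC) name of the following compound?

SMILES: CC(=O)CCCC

The longest chain bearing the carbonyl is 6 carbons long (hexane).
The principal characteristic group is a ketone (C=O on an internal carbon), named with the suffix -one.
Number the chain so that numbering from this end puts the carbonyl group at C-2 rather than C-5.
With this numbering: the carbonyl at C-2.
Assembling the pieces gives hexan-2-one.

hexan-2-one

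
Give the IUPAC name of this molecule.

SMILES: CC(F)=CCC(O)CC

6-fluorohept-5-en-3-ol

The longest chain bearing the –OH group and the multiple bond is 7 carbons long (heptane).
The principal characteristic group is an alcohol (–OH), named with the suffix -ol.
There is one C=C double bond, indicated by the ending -ene.
Number the chain so that numbering from this end puts the hydroxyl group at C-3 rather than C-5.
That gives the hydroxyl at C-3; the double bond between C-5 and C-6; a fluoro group at C-6.
Putting it together: 6-fluorohept-5-en-3-ol.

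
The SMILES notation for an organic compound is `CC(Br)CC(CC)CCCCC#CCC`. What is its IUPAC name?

The longest chain bearing the multiple bond is 12 carbons long (dodecane).
There is one C≡C triple bond, indicated by the ending -yne.
The numbering direction is chosen so that numbering from this end puts the triple bond at C-3 rather than C-9.
With this numbering: the triple bond between C-3 and C-4; a bromo group at C-11; an ethyl group at C-9.
Substituent prefixes are cited in alphabetical order (multiplying prefixes like di-/tri- are ignored for ordering).
Putting it together: 11-bromo-9-ethyldodec-3-yne.

11-bromo-9-ethyldodec-3-yne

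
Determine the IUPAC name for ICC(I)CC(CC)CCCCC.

The longest carbon chain is 9 atoms: the parent is nonane.
The numbering direction is chosen so that the substituent locant set {1,2,4} is lower than {6,8,9} at the first point of difference.
That gives an ethyl group at C-4; iodo groups at C-1 and C-2.
Substituent prefixes are cited in alphabetical order (multiplying prefixes like di-/tri- are ignored for ordering).
The name is 4-ethyl-1,2-diiodononane.

4-ethyl-1,2-diiodononane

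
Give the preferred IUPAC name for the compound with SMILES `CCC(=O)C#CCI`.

6-iodohex-4-yn-3-one

Counting along the main chain through the carbonyl and the multiple bond gives 6 carbons: the parent is hexane.
The highest-priority functional group is a ketone (C=O on an internal carbon), so the name ends in -one.
There is one C≡C triple bond, indicated by the ending -yne.
Number the chain so that numbering from this end puts the carbonyl group at C-3 rather than C-4.
That gives the carbonyl at C-3; the triple bond between C-4 and C-5; an iodo group at C-6.
Assembling the pieces gives 6-iodohex-4-yn-3-one.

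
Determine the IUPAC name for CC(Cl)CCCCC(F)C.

2-chloro-7-fluorooctane

The longest carbon chain is 8 atoms: the parent is octane.
Number the chain so that the locant sets are identical either way, so the alphabetically earlier chloro substituent takes the lower locant (2 rather than 7).
This places a chloro group at C-2; a fluoro group at C-7.
The substituents are ordered alphabetically, ignoring any di-/tri- multipliers.
The name is 2-chloro-7-fluorooctane.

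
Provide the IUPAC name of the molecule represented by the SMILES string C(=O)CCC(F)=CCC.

The longest chain bearing the –CHO group and the multiple bond is 7 carbons long (heptane).
The highest-priority functional group is an aldehyde (terminal –CHO), so the name ends in -al.
A C=C double bond in the chain gives the infix -ene-.
Choose the numbering such that the aldehyde carbon is C-1 by definition.
That gives the double bond between C-4 and C-5; a fluoro group at C-4.
Assembling the pieces gives 4-fluorohept-4-enal.

4-fluorohept-4-enal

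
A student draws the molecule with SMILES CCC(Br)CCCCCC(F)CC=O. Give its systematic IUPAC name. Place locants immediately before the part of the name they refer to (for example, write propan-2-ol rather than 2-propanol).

9-bromo-3-fluoroundecanal

The longest chain bearing the –CHO group is 11 carbons long (undecane).
The highest-priority functional group is an aldehyde (terminal –CHO), so the name ends in -al.
Choose the numbering such that the aldehyde carbon is C-1 by definition.
That gives a bromo group at C-9; a fluoro group at C-3.
The substituents are ordered alphabetically, ignoring any di-/tri- multipliers.
The name is 9-bromo-3-fluoroundecanal.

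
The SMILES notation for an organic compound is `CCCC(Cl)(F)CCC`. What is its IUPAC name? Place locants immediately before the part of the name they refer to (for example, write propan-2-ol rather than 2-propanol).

The parent chain contains 7 carbons (heptane).
Both numbering directions give the same locant set; either may be used.
With this numbering: a chloro group at C-4; a fluoro group at C-4.
Substituent prefixes are cited in alphabetical order (multiplying prefixes like di-/tri- are ignored for ordering).
Assembling the pieces gives 4-chloro-4-fluoroheptane.

4-chloro-4-fluoroheptane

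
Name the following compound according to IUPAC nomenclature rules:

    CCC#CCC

Counting along the main chain through the multiple bond gives 6 carbons: the parent is hexane.
A C≡C triple bond in the chain gives the infix -yne-.
Numbering from either end gives identical locants here.
This places the triple bond between C-3 and C-4.
Assembling the pieces gives hex-3-yne.

hex-3-yne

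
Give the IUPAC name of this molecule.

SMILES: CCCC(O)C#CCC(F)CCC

8-fluoroundec-5-yn-4-ol

Counting along the main chain through the –OH group and the multiple bond gives 11 carbons: the parent is undecane.
An alcohol (–OH) is the principal characteristic group, giving the suffix -ol.
There is one C≡C triple bond, indicated by the ending -yne.
The numbering direction is chosen so that numbering from this end puts the hydroxyl group at C-4 rather than C-8.
This places the hydroxyl at C-4; the triple bond between C-5 and C-6; a fluoro group at C-8.
The name is 8-fluoroundec-5-yn-4-ol.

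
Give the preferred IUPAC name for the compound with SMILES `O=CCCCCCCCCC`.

Counting along the main chain through the –CHO group gives 10 carbons: the parent is decane.
The highest-priority functional group is an aldehyde (terminal –CHO), so the name ends in -al.
Choose the numbering such that the aldehyde carbon is C-1 by definition.
Assembling the pieces gives decanal.

decanal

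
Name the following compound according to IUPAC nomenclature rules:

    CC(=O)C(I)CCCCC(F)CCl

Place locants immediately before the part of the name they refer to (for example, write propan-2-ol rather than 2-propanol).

9-chloro-8-fluoro-3-iodononan-2-one

The longest carbon chain that includes the carbonyl has 9 carbons, so the parent hydride is nonane.
The principal characteristic group is a ketone (C=O on an internal carbon), named with the suffix -one.
The numbering direction is chosen so that numbering from this end puts the carbonyl group at C-2 rather than C-8.
With this numbering: the carbonyl at C-2; a chloro group at C-9; a fluoro group at C-8; an iodo group at C-3.
Substituent prefixes are cited in alphabetical order (multiplying prefixes like di-/tri- are ignored for ordering).
The name is 9-chloro-8-fluoro-3-iodononan-2-one.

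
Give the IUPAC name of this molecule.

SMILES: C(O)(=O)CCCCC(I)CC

The longest carbon chain that includes the –COOH group has 8 carbons, so the parent hydride is octane.
A carboxylic acid (terminal –COOH) is the principal characteristic group, giving the suffix -oic acid.
Choose the numbering such that the carboxylic acid carbon is C-1 by definition.
With this numbering: an iodo group at C-6.
The name is 6-iodooctanoic acid.

6-iodooctanoic acid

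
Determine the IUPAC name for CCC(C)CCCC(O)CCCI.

The longest carbon chain that includes the –OH group has 10 carbons, so the parent hydride is decane.
An alcohol (–OH) is the principal characteristic group, giving the suffix -ol.
The numbering direction is chosen so that numbering from this end puts the hydroxyl group at C-4 rather than C-7.
This places the hydroxyl at C-4; an iodo group at C-1; a methyl group at C-8.
Substituent prefixes are cited in alphabetical order (multiplying prefixes like di-/tri- are ignored for ordering).
Assembling the pieces gives 1-iodo-8-methyldecan-4-ol.

1-iodo-8-methyldecan-4-ol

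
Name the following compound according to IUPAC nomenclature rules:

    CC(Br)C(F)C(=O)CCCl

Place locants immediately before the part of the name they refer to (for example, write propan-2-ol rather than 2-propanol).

Counting along the main chain through the carbonyl gives 6 carbons: the parent is hexane.
The principal characteristic group is a ketone (C=O on an internal carbon), named with the suffix -one.
The numbering direction is chosen so that numbering from this end puts the carbonyl group at C-3 rather than C-4.
This places the carbonyl at C-3; a bromo group at C-5; a chloro group at C-1; a fluoro group at C-4.
Substituent prefixes are cited in alphabetical order (multiplying prefixes like di-/tri- are ignored for ordering).
The name is 5-bromo-1-chloro-4-fluorohexan-3-one.

5-bromo-1-chloro-4-fluorohexan-3-one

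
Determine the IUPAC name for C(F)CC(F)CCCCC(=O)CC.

8,10-difluorodecan-3-one

The longest chain bearing the carbonyl is 10 carbons long (decane).
A ketone (C=O on an internal carbon) is the principal characteristic group, giving the suffix -one.
Choose the numbering such that numbering from this end puts the carbonyl group at C-3 rather than C-8.
That gives the carbonyl at C-3; fluoro groups at C-8 and C-10.
Putting it together: 8,10-difluorodecan-3-one.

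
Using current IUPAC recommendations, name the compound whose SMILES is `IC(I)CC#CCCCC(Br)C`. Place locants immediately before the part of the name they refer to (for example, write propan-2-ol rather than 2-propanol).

8-bromo-1,1-diiodonon-3-yne

Counting along the main chain through the multiple bond gives 9 carbons: the parent is nonane.
There is one C≡C triple bond, indicated by the ending -yne.
Choose the numbering such that numbering from this end puts the triple bond at C-3 rather than C-6.
With this numbering: the triple bond between C-3 and C-4; a bromo group at C-8; two iodo groups at C-1.
Substituent prefixes are cited in alphabetical order (multiplying prefixes like di-/tri- are ignored for ordering).
Assembling the pieces gives 8-bromo-1,1-diiodonon-3-yne.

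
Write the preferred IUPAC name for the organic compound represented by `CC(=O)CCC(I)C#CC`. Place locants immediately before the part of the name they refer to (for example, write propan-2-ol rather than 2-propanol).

The longest chain bearing the carbonyl and the multiple bond is 8 carbons long (octane).
The principal characteristic group is a ketone (C=O on an internal carbon), named with the suffix -one.
There is one C≡C triple bond, indicated by the ending -yne.
Choose the numbering such that numbering from this end puts the carbonyl group at C-2 rather than C-7.
This places the carbonyl at C-2; the triple bond between C-6 and C-7; an iodo group at C-5.
Putting it together: 5-iodooct-6-yn-2-one.

5-iodooct-6-yn-2-one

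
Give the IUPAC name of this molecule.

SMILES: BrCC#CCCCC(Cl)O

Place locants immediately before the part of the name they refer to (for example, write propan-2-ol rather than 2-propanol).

7-bromo-1-chlorohept-5-yn-1-ol

The longest chain bearing the –OH group and the multiple bond is 7 carbons long (heptane).
The principal characteristic group is an alcohol (–OH), named with the suffix -ol.
There is one C≡C triple bond, indicated by the ending -yne.
The numbering direction is chosen so that numbering from this end puts the hydroxyl group at C-1 rather than C-7.
With this numbering: the hydroxyl at C-1; the triple bond between C-5 and C-6; a bromo group at C-7; a chloro group at C-1.
The substituents are ordered alphabetically, ignoring any di-/tri- multipliers.
Putting it together: 7-bromo-1-chlorohept-5-yn-1-ol.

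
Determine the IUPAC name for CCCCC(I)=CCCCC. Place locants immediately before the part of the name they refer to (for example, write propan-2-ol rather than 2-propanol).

The longest carbon chain that includes the multiple bond has 10 carbons, so the parent hydride is decane.
A C=C double bond in the chain gives the infix -ene-.
Number the chain so that the substituent locant set {5} is lower than {6} at the first point of difference.
With this numbering: the double bond between C-5 and C-6; an iodo group at C-5.
Assembling the pieces gives 5-iododec-5-ene.

5-iododec-5-ene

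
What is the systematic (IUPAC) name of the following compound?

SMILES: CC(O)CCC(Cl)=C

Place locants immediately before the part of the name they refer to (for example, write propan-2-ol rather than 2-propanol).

5-chlorohex-5-en-2-ol

Counting along the main chain through the –OH group and the multiple bond gives 6 carbons: the parent is hexane.
An alcohol (–OH) is the principal characteristic group, giving the suffix -ol.
There is one C=C double bond, indicated by the ending -ene.
The numbering direction is chosen so that numbering from this end puts the hydroxyl group at C-2 rather than C-5.
That gives the hydroxyl at C-2; the double bond between C-5 and C-6; a chloro group at C-5.
The name is 5-chlorohex-5-en-2-ol.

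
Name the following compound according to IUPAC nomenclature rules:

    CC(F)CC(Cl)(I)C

2-chloro-4-fluoro-2-iodopentane

The longest continuous carbon chain has 5 atoms, so the parent hydride is pentane.
The numbering direction is chosen so that the substituent locant set {2,2,4} is lower than {2,4,4} at the first point of difference.
With this numbering: a chloro group at C-2; a fluoro group at C-4; an iodo group at C-2.
Prefixes are listed alphabetically: chloro, fluoro, iodo.
Assembling the pieces gives 2-chloro-4-fluoro-2-iodopentane.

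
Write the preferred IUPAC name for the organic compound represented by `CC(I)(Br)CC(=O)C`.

4-bromo-4-iodopentan-2-one

The longest carbon chain that includes the carbonyl has 5 carbons, so the parent hydride is pentane.
The principal characteristic group is a ketone (C=O on an internal carbon), named with the suffix -one.
Number the chain so that numbering from this end puts the carbonyl group at C-2 rather than C-4.
That gives the carbonyl at C-2; a bromo group at C-4; an iodo group at C-4.
Prefixes are listed alphabetically: bromo, iodo.
The name is 4-bromo-4-iodopentan-2-one.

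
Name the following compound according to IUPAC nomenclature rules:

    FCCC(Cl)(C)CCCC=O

The longest chain bearing the –CHO group is 7 carbons long (heptane).
The principal characteristic group is an aldehyde (terminal –CHO), named with the suffix -al.
The numbering direction is chosen so that the aldehyde carbon is C-1 by definition.
With this numbering: a chloro group at C-5; a fluoro group at C-7; a methyl group at C-5.
The substituents are ordered alphabetically, ignoring any di-/tri- multipliers.
The name is 5-chloro-7-fluoro-5-methylheptanal.

5-chloro-7-fluoro-5-methylheptanal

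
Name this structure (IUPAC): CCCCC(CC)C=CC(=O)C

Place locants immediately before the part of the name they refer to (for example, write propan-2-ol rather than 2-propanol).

The longest carbon chain that includes the carbonyl and the multiple bond has 9 carbons, so the parent hydride is nonane.
The principal characteristic group is a ketone (C=O on an internal carbon), named with the suffix -one.
A C=C double bond in the chain gives the infix -ene-.
Number the chain so that numbering from this end puts the carbonyl group at C-2 rather than C-8.
That gives the carbonyl at C-2; the double bond between C-3 and C-4; an ethyl group at C-5.
Assembling the pieces gives 5-ethylnon-3-en-2-one.

5-ethylnon-3-en-2-one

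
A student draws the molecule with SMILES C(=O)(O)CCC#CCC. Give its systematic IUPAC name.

hept-4-ynoic acid

The longest chain bearing the –COOH group and the multiple bond is 7 carbons long (heptane).
A carboxylic acid (terminal –COOH) is the principal characteristic group, giving the suffix -oic acid.
A C≡C triple bond in the chain gives the infix -yne-.
Choose the numbering such that the carboxylic acid carbon is C-1 by definition.
With this numbering: the triple bond between C-4 and C-5.
Assembling the pieces gives hept-4-ynoic acid.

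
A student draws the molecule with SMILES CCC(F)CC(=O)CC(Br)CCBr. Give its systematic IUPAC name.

1,3-dibromo-7-fluorononan-5-one

The longest carbon chain that includes the carbonyl has 9 carbons, so the parent hydride is nonane.
A ketone (C=O on an internal carbon) is the principal characteristic group, giving the suffix -one.
The numbering direction is chosen so that the substituent locant set {1,3,7} is lower than {3,7,9} at the first point of difference.
With this numbering: the carbonyl at C-5; bromo groups at C-1 and C-3; a fluoro group at C-7.
The substituents are ordered alphabetically, ignoring any di-/tri- multipliers.
Assembling the pieces gives 1,3-dibromo-7-fluorononan-5-one.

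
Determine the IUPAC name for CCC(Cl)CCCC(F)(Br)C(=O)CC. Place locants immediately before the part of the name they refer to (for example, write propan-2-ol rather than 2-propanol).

4-bromo-8-chloro-4-fluorodecan-3-one

The longest carbon chain that includes the carbonyl has 10 carbons, so the parent hydride is decane.
The highest-priority functional group is a ketone (C=O on an internal carbon), so the name ends in -one.
The numbering direction is chosen so that numbering from this end puts the carbonyl group at C-3 rather than C-8.
That gives the carbonyl at C-3; a bromo group at C-4; a chloro group at C-8; a fluoro group at C-4.
Substituent prefixes are cited in alphabetical order (multiplying prefixes like di-/tri- are ignored for ordering).
Assembling the pieces gives 4-bromo-8-chloro-4-fluorodecan-3-one.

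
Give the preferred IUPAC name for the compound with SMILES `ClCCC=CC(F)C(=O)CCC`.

Counting along the main chain through the carbonyl and the multiple bond gives 9 carbons: the parent is nonane.
The principal characteristic group is a ketone (C=O on an internal carbon), named with the suffix -one.
There is one C=C double bond, indicated by the ending -ene.
Choose the numbering such that numbering from this end puts the carbonyl group at C-4 rather than C-6.
With this numbering: the carbonyl at C-4; the double bond between C-6 and C-7; a chloro group at C-9; a fluoro group at C-5.
Prefixes are listed alphabetically: chloro, fluoro.
Assembling the pieces gives 9-chloro-5-fluoronon-6-en-4-one.

9-chloro-5-fluoronon-6-en-4-one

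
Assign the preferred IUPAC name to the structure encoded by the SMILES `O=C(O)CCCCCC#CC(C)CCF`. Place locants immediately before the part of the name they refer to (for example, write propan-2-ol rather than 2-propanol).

11-fluoro-9-methylundec-7-ynoic acid

The longest chain bearing the –COOH group and the multiple bond is 11 carbons long (undecane).
The principal characteristic group is a carboxylic acid (terminal –COOH), named with the suffix -oic acid.
The chain contains a C≡C triple bond, so the unsaturation ending is -yne.
The numbering direction is chosen so that the carboxylic acid carbon is C-1 by definition.
This places the triple bond between C-7 and C-8; a fluoro group at C-11; a methyl group at C-9.
Substituent prefixes are cited in alphabetical order (multiplying prefixes like di-/tri- are ignored for ordering).
Assembling the pieces gives 11-fluoro-9-methylundec-7-ynoic acid.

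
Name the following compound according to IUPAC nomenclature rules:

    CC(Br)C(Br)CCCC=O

The longest chain bearing the –CHO group is 7 carbons long (heptane).
An aldehyde (terminal –CHO) is the principal characteristic group, giving the suffix -al.
The numbering direction is chosen so that the aldehyde carbon is C-1 by definition.
This places bromo groups at C-5 and C-6.
Putting it together: 5,6-dibromoheptanal.

5,6-dibromoheptanal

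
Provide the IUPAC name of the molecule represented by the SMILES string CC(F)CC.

The longest continuous carbon chain has 4 atoms, so the parent hydride is butane.
The numbering direction is chosen so that the substituent locant set {2} is lower than {3} at the first point of difference.
This places a fluoro group at C-2.
Assembling the pieces gives 2-fluorobutane.

2-fluorobutane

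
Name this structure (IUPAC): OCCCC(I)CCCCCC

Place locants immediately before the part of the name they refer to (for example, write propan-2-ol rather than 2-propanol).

The longest chain bearing the –OH group is 10 carbons long (decane).
The highest-priority functional group is an alcohol (–OH), so the name ends in -ol.
Number the chain so that numbering from this end puts the hydroxyl group at C-1 rather than C-10.
This places the hydroxyl at C-1; an iodo group at C-4.
Putting it together: 4-iododecan-1-ol.

4-iododecan-1-ol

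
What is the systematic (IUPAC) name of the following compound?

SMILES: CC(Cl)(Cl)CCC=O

Counting along the main chain through the –CHO group gives 5 carbons: the parent is pentane.
The principal characteristic group is an aldehyde (terminal –CHO), named with the suffix -al.
Number the chain so that the aldehyde carbon is C-1 by definition.
This places two chloro groups at C-4.
Assembling the pieces gives 4,4-dichloropentanal.

4,4-dichloropentanal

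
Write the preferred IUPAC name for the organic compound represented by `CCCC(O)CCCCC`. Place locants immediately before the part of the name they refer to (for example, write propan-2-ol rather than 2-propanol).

The longest carbon chain that includes the –OH group has 9 carbons, so the parent hydride is nonane.
An alcohol (–OH) is the principal characteristic group, giving the suffix -ol.
The numbering direction is chosen so that numbering from this end puts the hydroxyl group at C-4 rather than C-6.
This places the hydroxyl at C-4.
The name is nonan-4-ol.

nonan-4-ol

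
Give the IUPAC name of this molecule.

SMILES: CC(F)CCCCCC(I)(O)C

8-fluoro-2-iodononan-2-ol

Counting along the main chain through the –OH group gives 9 carbons: the parent is nonane.
An alcohol (–OH) is the principal characteristic group, giving the suffix -ol.
The numbering direction is chosen so that numbering from this end puts the hydroxyl group at C-2 rather than C-8.
That gives the hydroxyl at C-2; a fluoro group at C-8; an iodo group at C-2.
Substituent prefixes are cited in alphabetical order (multiplying prefixes like di-/tri- are ignored for ordering).
The name is 8-fluoro-2-iodononan-2-ol.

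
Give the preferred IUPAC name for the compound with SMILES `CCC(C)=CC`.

3-methylpent-2-ene

The longest carbon chain that includes the multiple bond has 5 carbons, so the parent hydride is pentane.
There is one C=C double bond, indicated by the ending -ene.
The numbering direction is chosen so that numbering from this end puts the double bond at C-2 rather than C-3.
This places the double bond between C-2 and C-3; a methyl group at C-3.
The name is 3-methylpent-2-ene.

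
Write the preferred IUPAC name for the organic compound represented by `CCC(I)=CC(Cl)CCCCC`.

The longest carbon chain that includes the multiple bond has 10 carbons, so the parent hydride is decane.
There is one C=C double bond, indicated by the ending -ene.
The numbering direction is chosen so that numbering from this end puts the double bond at C-3 rather than C-7.
That gives the double bond between C-3 and C-4; a chloro group at C-5; an iodo group at C-3.
Substituent prefixes are cited in alphabetical order (multiplying prefixes like di-/tri- are ignored for ordering).
Putting it together: 5-chloro-3-iododec-3-ene.

5-chloro-3-iododec-3-ene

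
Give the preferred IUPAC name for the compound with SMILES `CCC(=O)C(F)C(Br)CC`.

5-bromo-4-fluoroheptan-3-one

The longest chain bearing the carbonyl is 7 carbons long (heptane).
The highest-priority functional group is a ketone (C=O on an internal carbon), so the name ends in -one.
The numbering direction is chosen so that numbering from this end puts the carbonyl group at C-3 rather than C-5.
That gives the carbonyl at C-3; a bromo group at C-5; a fluoro group at C-4.
Prefixes are listed alphabetically: bromo, fluoro.
Putting it together: 5-bromo-4-fluoroheptan-3-one.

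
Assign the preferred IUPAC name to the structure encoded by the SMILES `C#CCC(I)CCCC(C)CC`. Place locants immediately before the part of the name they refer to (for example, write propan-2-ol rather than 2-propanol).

The longest carbon chain that includes the multiple bond has 10 carbons, so the parent hydride is decane.
There is one C≡C triple bond, indicated by the ending -yne.
The numbering direction is chosen so that numbering from this end puts the triple bond at C-1 rather than C-9.
This places the triple bond between C-1 and C-2; an iodo group at C-4; a methyl group at C-8.
Substituent prefixes are cited in alphabetical order (multiplying prefixes like di-/tri- are ignored for ordering).
The name is 4-iodo-8-methyldec-1-yne.

4-iodo-8-methyldec-1-yne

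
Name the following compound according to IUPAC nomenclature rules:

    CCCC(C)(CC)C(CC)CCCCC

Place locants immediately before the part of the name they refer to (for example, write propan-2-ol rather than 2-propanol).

The parent chain contains 10 carbons (decane).
Number the chain so that the substituent locant set {4,4,5} is lower than {6,7,7} at the first point of difference.
That gives ethyl groups at C-4 and C-5; a methyl group at C-4.
The substituents are ordered alphabetically, ignoring any di-/tri- multipliers.
The name is 4,5-diethyl-4-methyldecane.

4,5-diethyl-4-methyldecane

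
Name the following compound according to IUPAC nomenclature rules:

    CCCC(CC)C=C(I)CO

4-ethyl-2-iodohept-2-en-1-ol

Counting along the main chain through the –OH group and the multiple bond gives 7 carbons: the parent is heptane.
The highest-priority functional group is an alcohol (–OH), so the name ends in -ol.
The chain contains a C=C double bond, so the unsaturation ending is -ene.
Choose the numbering such that numbering from this end puts the hydroxyl group at C-1 rather than C-7.
With this numbering: the hydroxyl at C-1; the double bond between C-2 and C-3; an ethyl group at C-4; an iodo group at C-2.
Substituent prefixes are cited in alphabetical order (multiplying prefixes like di-/tri- are ignored for ordering).
The name is 4-ethyl-2-iodohept-2-en-1-ol.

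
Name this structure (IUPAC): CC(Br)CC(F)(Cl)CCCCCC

2-bromo-4-chloro-4-fluorodecane

The longest carbon chain is 10 atoms: the parent is decane.
Choose the numbering such that the substituent locant set {2,4,4} is lower than {7,7,9} at the first point of difference.
This places a bromo group at C-2; a chloro group at C-4; a fluoro group at C-4.
Prefixes are listed alphabetically: bromo, chloro, fluoro.
Assembling the pieces gives 2-bromo-4-chloro-4-fluorodecane.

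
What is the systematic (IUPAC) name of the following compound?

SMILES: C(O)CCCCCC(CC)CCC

7-ethyldecan-1-ol

The longest chain bearing the –OH group is 10 carbons long (decane).
The principal characteristic group is an alcohol (–OH), named with the suffix -ol.
The numbering direction is chosen so that numbering from this end puts the hydroxyl group at C-1 rather than C-10.
This places the hydroxyl at C-1; an ethyl group at C-7.
Assembling the pieces gives 7-ethyldecan-1-ol.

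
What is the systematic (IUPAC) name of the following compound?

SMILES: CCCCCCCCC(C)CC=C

The longest carbon chain that includes the multiple bond has 12 carbons, so the parent hydride is dodecane.
There is one C=C double bond, indicated by the ending -ene.
Choose the numbering such that numbering from this end puts the double bond at C-1 rather than C-11.
With this numbering: the double bond between C-1 and C-2; a methyl group at C-4.
The name is 4-methyldodec-1-ene.

4-methyldodec-1-ene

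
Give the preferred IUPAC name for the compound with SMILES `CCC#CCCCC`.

oct-3-yne

The longest chain bearing the multiple bond is 8 carbons long (octane).
A C≡C triple bond in the chain gives the infix -yne-.
Choose the numbering such that numbering from this end puts the triple bond at C-3 rather than C-5.
This places the triple bond between C-3 and C-4.
Putting it together: oct-3-yne.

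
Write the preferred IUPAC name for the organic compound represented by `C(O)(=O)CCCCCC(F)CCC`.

The longest chain bearing the –COOH group is 10 carbons long (decane).
The highest-priority functional group is a carboxylic acid (terminal –COOH), so the name ends in -oic acid.
Number the chain so that the carboxylic acid carbon is C-1 by definition.
This places a fluoro group at C-7.
The name is 7-fluorodecanoic acid.

7-fluorodecanoic acid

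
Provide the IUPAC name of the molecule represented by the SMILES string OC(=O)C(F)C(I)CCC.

The longest carbon chain that includes the –COOH group has 6 carbons, so the parent hydride is hexane.
The principal characteristic group is a carboxylic acid (terminal –COOH), named with the suffix -oic acid.
The numbering direction is chosen so that the carboxylic acid carbon is C-1 by definition.
With this numbering: a fluoro group at C-2; an iodo group at C-3.
Substituent prefixes are cited in alphabetical order (multiplying prefixes like di-/tri- are ignored for ordering).
The name is 2-fluoro-3-iodohexanoic acid.

2-fluoro-3-iodohexanoic acid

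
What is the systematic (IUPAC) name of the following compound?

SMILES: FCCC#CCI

5-fluoro-1-iodopent-2-yne

Counting along the main chain through the multiple bond gives 5 carbons: the parent is pentane.
The chain contains a C≡C triple bond, so the unsaturation ending is -yne.
The numbering direction is chosen so that numbering from this end puts the triple bond at C-2 rather than C-3.
With this numbering: the triple bond between C-2 and C-3; a fluoro group at C-5; an iodo group at C-1.
The substituents are ordered alphabetically, ignoring any di-/tri- multipliers.
Assembling the pieces gives 5-fluoro-1-iodopent-2-yne.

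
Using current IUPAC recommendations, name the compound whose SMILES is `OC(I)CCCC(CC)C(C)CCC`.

5-ethyl-1-iodo-6-methylnonan-1-ol

Counting along the main chain through the –OH group gives 9 carbons: the parent is nonane.
An alcohol (–OH) is the principal characteristic group, giving the suffix -ol.
Number the chain so that numbering from this end puts the hydroxyl group at C-1 rather than C-9.
With this numbering: the hydroxyl at C-1; an ethyl group at C-5; an iodo group at C-1; a methyl group at C-6.
Prefixes are listed alphabetically: ethyl, iodo, methyl.
Putting it together: 5-ethyl-1-iodo-6-methylnonan-1-ol.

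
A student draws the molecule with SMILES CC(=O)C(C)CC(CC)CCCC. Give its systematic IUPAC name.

The longest chain bearing the carbonyl is 9 carbons long (nonane).
The highest-priority functional group is a ketone (C=O on an internal carbon), so the name ends in -one.
Choose the numbering such that numbering from this end puts the carbonyl group at C-2 rather than C-8.
This places the carbonyl at C-2; an ethyl group at C-5; a methyl group at C-3.
The substituents are ordered alphabetically, ignoring any di-/tri- multipliers.
The name is 5-ethyl-3-methylnonan-2-one.

5-ethyl-3-methylnonan-2-one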